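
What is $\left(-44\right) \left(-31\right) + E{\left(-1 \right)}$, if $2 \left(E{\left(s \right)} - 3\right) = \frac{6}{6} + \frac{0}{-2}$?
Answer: $\frac{2735}{2} \approx 1367.5$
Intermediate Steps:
$E{\left(s \right)} = \frac{7}{2}$ ($E{\left(s \right)} = 3 + \frac{\frac{6}{6} + \frac{0}{-2}}{2} = 3 + \frac{6 \cdot \frac{1}{6} + 0 \left(- \frac{1}{2}\right)}{2} = 3 + \frac{1 + 0}{2} = 3 + \frac{1}{2} \cdot 1 = 3 + \frac{1}{2} = \frac{7}{2}$)
$\left(-44\right) \left(-31\right) + E{\left(-1 \right)} = \left(-44\right) \left(-31\right) + \frac{7}{2} = 1364 + \frac{7}{2} = \frac{2735}{2}$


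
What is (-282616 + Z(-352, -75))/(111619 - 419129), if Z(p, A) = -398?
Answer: 141507/153755 ≈ 0.92034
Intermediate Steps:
(-282616 + Z(-352, -75))/(111619 - 419129) = (-282616 - 398)/(111619 - 419129) = -283014/(-307510) = -283014*(-1/307510) = 141507/153755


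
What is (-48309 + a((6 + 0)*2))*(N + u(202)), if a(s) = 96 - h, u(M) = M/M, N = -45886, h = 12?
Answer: 2212804125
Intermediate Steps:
u(M) = 1
a(s) = 84 (a(s) = 96 - 1*12 = 96 - 12 = 84)
(-48309 + a((6 + 0)*2))*(N + u(202)) = (-48309 + 84)*(-45886 + 1) = -48225*(-45885) = 2212804125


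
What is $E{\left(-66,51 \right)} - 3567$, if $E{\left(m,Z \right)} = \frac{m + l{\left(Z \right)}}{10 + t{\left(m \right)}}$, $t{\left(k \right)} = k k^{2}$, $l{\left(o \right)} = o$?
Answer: $- \frac{1025462547}{287486} \approx -3567.0$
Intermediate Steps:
$t{\left(k \right)} = k^{3}$
$E{\left(m,Z \right)} = \frac{Z + m}{10 + m^{3}}$ ($E{\left(m,Z \right)} = \frac{m + Z}{10 + m^{3}} = \frac{Z + m}{10 + m^{3}}$)
$E{\left(-66,51 \right)} - 3567 = \frac{51 - 66}{10 + \left(-66\right)^{3}} - 3567 = \frac{1}{10 - 287496} \left(-15\right) - 3567 = \frac{1}{-287486} \left(-15\right) - 3567 = \left(- \frac{1}{287486}\right) \left(-15\right) - 3567 = \frac{15}{287486} - 3567 = - \frac{1025462547}{287486}$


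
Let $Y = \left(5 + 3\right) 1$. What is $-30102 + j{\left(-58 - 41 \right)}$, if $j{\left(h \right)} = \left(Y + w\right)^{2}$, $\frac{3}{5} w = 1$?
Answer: $- \frac{270077}{9} \approx -30009.0$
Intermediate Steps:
$w = \frac{5}{3}$ ($w = \frac{5}{3} \cdot 1 = \frac{5}{3} \approx 1.6667$)
$Y = 8$ ($Y = 8 \cdot 1 = 8$)
$j{\left(h \right)} = \frac{841}{9}$ ($j{\left(h \right)} = \left(8 + \frac{5}{3}\right)^{2} = \left(\frac{29}{3}\right)^{2} = \frac{841}{9}$)
$-30102 + j{\left(-58 - 41 \right)} = -30102 + \frac{841}{9} = - \frac{270077}{9}$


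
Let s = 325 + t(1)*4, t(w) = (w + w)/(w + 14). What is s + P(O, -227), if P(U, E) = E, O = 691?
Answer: 1478/15 ≈ 98.533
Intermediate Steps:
t(w) = 2*w/(14 + w) (t(w) = (2*w)/(14 + w) = 2*w/(14 + w))
s = 4883/15 (s = 325 + (2*1/(14 + 1))*4 = 325 + (2*1/15)*4 = 325 + (2*1*(1/15))*4 = 325 + (2/15)*4 = 325 + 8/15 = 4883/15 ≈ 325.53)
s + P(O, -227) = 4883/15 - 227 = 1478/15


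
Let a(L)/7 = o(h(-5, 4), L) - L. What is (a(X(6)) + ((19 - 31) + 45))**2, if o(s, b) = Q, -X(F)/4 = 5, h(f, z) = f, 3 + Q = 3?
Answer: 29929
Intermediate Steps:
Q = 0 (Q = -3 + 3 = 0)
X(F) = -20 (X(F) = -4*5 = -20)
o(s, b) = 0
a(L) = -7*L (a(L) = 7*(0 - L) = 7*(-L) = -7*L)
(a(X(6)) + ((19 - 31) + 45))**2 = (-7*(-20) + ((19 - 31) + 45))**2 = (140 + (-12 + 45))**2 = (140 + 33)**2 = 173**2 = 29929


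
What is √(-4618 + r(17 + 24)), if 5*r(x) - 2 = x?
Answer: I*√115235/5 ≈ 67.893*I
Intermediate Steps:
r(x) = ⅖ + x/5
√(-4618 + r(17 + 24)) = √(-4618 + (⅖ + (17 + 24)/5)) = √(-4618 + (⅖ + (⅕)*41)) = √(-4618 + (⅖ + 41/5)) = √(-4618 + 43/5) = √(-23047/5) = I*√115235/5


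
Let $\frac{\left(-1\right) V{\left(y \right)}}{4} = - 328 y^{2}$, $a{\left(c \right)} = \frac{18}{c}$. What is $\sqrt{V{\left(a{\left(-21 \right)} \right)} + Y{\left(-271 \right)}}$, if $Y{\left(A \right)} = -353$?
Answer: $\frac{\sqrt{29935}}{7} \approx 24.717$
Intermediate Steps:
$V{\left(y \right)} = 1312 y^{2}$ ($V{\left(y \right)} = - 4 \left(- 328 y^{2}\right) = 1312 y^{2}$)
$\sqrt{V{\left(a{\left(-21 \right)} \right)} + Y{\left(-271 \right)}} = \sqrt{1312 \left(\frac{18}{-21}\right)^{2} - 353} = \sqrt{1312 \left(18 \left(- \frac{1}{21}\right)\right)^{2} - 353} = \sqrt{1312 \left(- \frac{6}{7}\right)^{2} - 353} = \sqrt{1312 \cdot \frac{36}{49} - 353} = \sqrt{\frac{47232}{49} - 353} = \sqrt{\frac{29935}{49}} = \frac{\sqrt{29935}}{7}$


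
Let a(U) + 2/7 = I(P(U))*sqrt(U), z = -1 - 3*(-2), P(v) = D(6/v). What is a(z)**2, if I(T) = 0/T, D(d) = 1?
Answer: 4/49 ≈ 0.081633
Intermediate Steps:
P(v) = 1
I(T) = 0
z = 5 (z = -1 + 6 = 5)
a(U) = -2/7 (a(U) = -2/7 + 0*sqrt(U) = -2/7 + 0 = -2/7)
a(z)**2 = (-2/7)**2 = 4/49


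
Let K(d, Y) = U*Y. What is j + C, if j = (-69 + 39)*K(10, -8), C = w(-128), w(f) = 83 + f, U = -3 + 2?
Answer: -285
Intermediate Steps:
U = -1
K(d, Y) = -Y
C = -45 (C = 83 - 128 = -45)
j = -240 (j = (-69 + 39)*(-1*(-8)) = -30*8 = -240)
j + C = -240 - 45 = -285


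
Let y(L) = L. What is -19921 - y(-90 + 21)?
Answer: -19852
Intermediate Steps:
-19921 - y(-90 + 21) = -19921 - (-90 + 21) = -19921 - 1*(-69) = -19921 + 69 = -19852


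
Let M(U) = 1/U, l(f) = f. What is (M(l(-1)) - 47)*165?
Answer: -7920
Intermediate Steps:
(M(l(-1)) - 47)*165 = (1/(-1) - 47)*165 = (-1 - 47)*165 = -48*165 = -7920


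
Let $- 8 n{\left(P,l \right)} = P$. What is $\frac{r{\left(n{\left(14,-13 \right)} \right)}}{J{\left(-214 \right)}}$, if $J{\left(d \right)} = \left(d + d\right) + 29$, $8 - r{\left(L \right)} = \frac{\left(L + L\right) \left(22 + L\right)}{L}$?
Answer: $\frac{65}{798} \approx 0.081454$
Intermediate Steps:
$n{\left(P,l \right)} = - \frac{P}{8}$
$r{\left(L \right)} = -36 - 2 L$ ($r{\left(L \right)} = 8 - \frac{\left(L + L\right) \left(22 + L\right)}{L} = 8 - \frac{2 L \left(22 + L\right)}{L} = 8 - \left(44 + 2 L\right) = -36 - 2 L$)
$J{\left(d \right)} = 29 + 2 d$ ($J{\left(d \right)} = 2 d + 29 = 29 + 2 d$)
$\frac{r{\left(n{\left(14,-13 \right)} \right)}}{J{\left(-214 \right)}} = \frac{-36 - 2 \left(\left(- \frac{1}{8}\right) 14\right)}{29 + 2 \left(-214\right)} = \frac{-36 - - \frac{7}{2}}{29 - 428} = \frac{-36 + \frac{7}{2}}{-399} = \left(- \frac{65}{2}\right) \left(- \frac{1}{399}\right) = \frac{65}{798}$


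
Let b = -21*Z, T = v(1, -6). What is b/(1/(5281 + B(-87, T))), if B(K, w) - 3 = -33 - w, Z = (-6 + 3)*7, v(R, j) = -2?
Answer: 2316573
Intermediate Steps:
Z = -21 (Z = -3*7 = -21)
T = -2
B(K, w) = -30 - w (B(K, w) = 3 + (-33 - w) = -30 - w)
b = 441 (b = -21*(-21) = 441)
b/(1/(5281 + B(-87, T))) = 441/(1/(5281 + (-30 - 1*(-2)))) = 441/(1/(5281 + (-30 + 2))) = 441/(1/(5281 - 28)) = 441/(1/5253) = 441*5253 = 2316573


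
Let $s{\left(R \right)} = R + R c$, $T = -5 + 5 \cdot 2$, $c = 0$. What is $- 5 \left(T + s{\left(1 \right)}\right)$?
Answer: $-30$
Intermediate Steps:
$T = 5$ ($T = -5 + 10 = 5$)
$s{\left(R \right)} = R$ ($s{\left(R \right)} = R + R 0 = R + 0 = R$)
$- 5 \left(T + s{\left(1 \right)}\right) = - 5 \left(5 + 1\right) = \left(-5\right) 6 = -30$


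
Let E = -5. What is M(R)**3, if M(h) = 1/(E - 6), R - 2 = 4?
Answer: -1/1331 ≈ -0.00075131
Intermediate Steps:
R = 6 (R = 2 + 4 = 6)
M(h) = -1/11 (M(h) = 1/(-5 - 6) = 1/(-11) = -1/11)
M(R)**3 = (-1/11)**3 = -1/1331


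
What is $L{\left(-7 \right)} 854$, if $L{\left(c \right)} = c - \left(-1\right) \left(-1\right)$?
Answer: $-6832$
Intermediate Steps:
$L{\left(c \right)} = -1 + c$ ($L{\left(c \right)} = c - 1 = -1 + c$)
$L{\left(-7 \right)} 854 = \left(-1 - 7\right) 854 = \left(-8\right) 854 = -6832$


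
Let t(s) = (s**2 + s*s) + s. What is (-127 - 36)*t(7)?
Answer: -17115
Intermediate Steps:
t(s) = s + 2*s**2 (t(s) = (s**2 + s**2) + s = 2*s**2 + s = s + 2*s**2)
(-127 - 36)*t(7) = (-127 - 36)*(7*(1 + 2*7)) = -1141*(1 + 14) = -1141*15 = -163*105 = -17115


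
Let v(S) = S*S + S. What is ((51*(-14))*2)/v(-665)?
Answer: -51/15770 ≈ -0.0032340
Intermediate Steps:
v(S) = S + S² (v(S) = S² + S = S + S²)
((51*(-14))*2)/v(-665) = ((51*(-14))*2)/((-665*(1 - 665))) = (-714*2)/((-665*(-664))) = -1428/441560 = -1428*1/441560 = -51/15770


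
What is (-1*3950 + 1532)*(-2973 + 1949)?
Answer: 2476032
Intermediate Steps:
(-1*3950 + 1532)*(-2973 + 1949) = (-3950 + 1532)*(-1024) = -2418*(-1024) = 2476032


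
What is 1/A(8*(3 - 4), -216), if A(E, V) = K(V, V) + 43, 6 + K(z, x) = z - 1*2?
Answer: -1/181 ≈ -0.0055249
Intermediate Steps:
K(z, x) = -8 + z (K(z, x) = -6 + (z - 1*2) = -6 + (z - 2) = -6 + (-2 + z) = -8 + z)
A(E, V) = 35 + V (A(E, V) = (-8 + V) + 43 = 35 + V)
1/A(8*(3 - 4), -216) = 1/(35 - 216) = 1/(-181) = -1/181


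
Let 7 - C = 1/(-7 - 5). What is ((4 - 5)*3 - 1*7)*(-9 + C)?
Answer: 115/6 ≈ 19.167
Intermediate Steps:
C = 85/12 (C = 7 - 1/(-7 - 5) = 7 - 1/(-12) = 7 - 1*(-1/12) = 7 + 1/12 = 85/12 ≈ 7.0833)
((4 - 5)*3 - 1*7)*(-9 + C) = ((4 - 5)*3 - 1*7)*(-9 + 85/12) = (-1*3 - 7)*(-23/12) = (-3 - 7)*(-23/12) = -10*(-23/12) = 115/6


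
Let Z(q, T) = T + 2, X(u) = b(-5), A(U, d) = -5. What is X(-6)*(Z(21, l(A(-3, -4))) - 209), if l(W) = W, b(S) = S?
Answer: 1060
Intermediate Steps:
X(u) = -5
Z(q, T) = 2 + T
X(-6)*(Z(21, l(A(-3, -4))) - 209) = -5*((2 - 5) - 209) = -5*(-3 - 209) = -5*(-212) = 1060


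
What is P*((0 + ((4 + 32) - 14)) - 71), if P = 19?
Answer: -931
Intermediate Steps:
P*((0 + ((4 + 32) - 14)) - 71) = 19*((0 + ((4 + 32) - 14)) - 71) = 19*((0 + (36 - 14)) - 71) = 19*((0 + 22) - 71) = 19*(22 - 71) = 19*(-49) = -931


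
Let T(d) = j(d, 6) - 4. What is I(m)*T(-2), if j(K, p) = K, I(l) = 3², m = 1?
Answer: -54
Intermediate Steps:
I(l) = 9
T(d) = -4 + d (T(d) = d - 4 = -4 + d)
I(m)*T(-2) = 9*(-4 - 2) = 9*(-6) = -54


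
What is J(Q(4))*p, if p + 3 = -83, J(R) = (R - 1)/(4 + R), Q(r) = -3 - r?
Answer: -688/3 ≈ -229.33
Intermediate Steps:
J(R) = (-1 + R)/(4 + R)
p = -86 (p = -3 - 83 = -86)
J(Q(4))*p = ((-1 + (-3 - 1*4))/(4 + (-3 - 1*4)))*(-86) = ((-1 + (-3 - 4))/(4 + (-3 - 4)))*(-86) = ((-1 - 7)/(4 - 7))*(-86) = (-8/(-3))*(-86) = -1/3*(-8)*(-86) = (8/3)*(-86) = -688/3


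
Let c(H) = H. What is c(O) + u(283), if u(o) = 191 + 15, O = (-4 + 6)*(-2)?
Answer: 202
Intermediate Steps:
O = -4 (O = 2*(-2) = -4)
u(o) = 206
c(O) + u(283) = -4 + 206 = 202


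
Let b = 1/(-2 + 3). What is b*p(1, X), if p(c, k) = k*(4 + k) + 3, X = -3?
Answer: 0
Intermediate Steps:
p(c, k) = 3 + k*(4 + k)
b = 1 (b = 1/1 = 1)
b*p(1, X) = 1*(3 + (-3)² + 4*(-3)) = 1*(3 + 9 - 12) = 1*0 = 0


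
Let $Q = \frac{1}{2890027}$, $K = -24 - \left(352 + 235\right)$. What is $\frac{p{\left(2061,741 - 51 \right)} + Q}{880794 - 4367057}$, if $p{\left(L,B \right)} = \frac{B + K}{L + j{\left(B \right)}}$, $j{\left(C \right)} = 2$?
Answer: $- \frac{20755836}{1889594384795033} \approx -1.0984 \cdot 10^{-8}$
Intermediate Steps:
$K = -611$ ($K = -24 - 587 = -611$)
$p{\left(L,B \right)} = \frac{-611 + B}{2 + L}$ ($p{\left(L,B \right)} = \frac{B - 611}{L + 2} = \frac{-611 + B}{2 + L}$)
$Q = \frac{1}{2890027} \approx 3.4602 \cdot 10^{-7}$
$\frac{p{\left(2061,741 - 51 \right)} + Q}{880794 - 4367057} = \frac{\frac{-611 + \left(741 - 51\right)}{2 + 2061} + \frac{1}{2890027}}{880794 - 4367057} = \frac{\frac{-611 + \left(741 - 51\right)}{2063} + \frac{1}{2890027}}{-3486263} = \left(\frac{-611 + 690}{2063} + \frac{1}{2890027}\right) \left(- \frac{1}{3486263}\right) = \left(\frac{1}{2063} \cdot 79 + \frac{1}{2890027}\right) \left(- \frac{1}{3486263}\right) = \left(\frac{79}{2063} + \frac{1}{2890027}\right) \left(- \frac{1}{3486263}\right) = \frac{228314196}{5962125701} \left(- \frac{1}{3486263}\right) = - \frac{20755836}{1889594384795033}$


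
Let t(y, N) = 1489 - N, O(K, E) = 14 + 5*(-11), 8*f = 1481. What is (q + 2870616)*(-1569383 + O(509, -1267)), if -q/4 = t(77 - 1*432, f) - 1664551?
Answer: -14946573468808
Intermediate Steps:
f = 1481/8 (f = (⅛)*1481 = 1481/8 ≈ 185.13)
O(K, E) = -41 (O(K, E) = 14 - 55 = -41)
q = 13305977/2 (q = -4*((1489 - 1*1481/8) - 1664551) = -4*((1489 - 1481/8) - 1664551) = -4*(10431/8 - 1664551) = -4*(-13305977/8) = 13305977/2 ≈ 6.6530e+6)
(q + 2870616)*(-1569383 + O(509, -1267)) = (13305977/2 + 2870616)*(-1569383 - 41) = (19047209/2)*(-1569424) = -14946573468808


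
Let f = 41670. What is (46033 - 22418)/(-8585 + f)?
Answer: 4723/6617 ≈ 0.71377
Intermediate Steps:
(46033 - 22418)/(-8585 + f) = (46033 - 22418)/(-8585 + 41670) = 23615/33085 = 23615*(1/33085) = 4723/6617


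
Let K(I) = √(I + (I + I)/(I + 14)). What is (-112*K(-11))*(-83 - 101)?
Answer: 20608*I*√165/3 ≈ 88238.0*I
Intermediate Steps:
K(I) = √(I + 2*I/(14 + I)) (K(I) = √(I + (2*I)/(14 + I)) = √(I + 2*I/(14 + I)))
(-112*K(-11))*(-83 - 101) = (-112*I*√11*√(16 - 11)/√(14 - 11))*(-83 - 101) = -112*I*√165/3*(-184) = 20608*I*√165/3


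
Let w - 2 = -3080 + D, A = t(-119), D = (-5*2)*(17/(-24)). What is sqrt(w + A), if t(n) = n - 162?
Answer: I*sqrt(120669)/6 ≈ 57.896*I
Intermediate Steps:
t(n) = -162 + n
D = 85/12 (D = -170*(-1)/24 = -10*(-17/24) = 85/12 ≈ 7.0833)
A = -281 (A = -162 - 119 = -281)
w = -36851/12 (w = 2 + (-3080 + 85/12) = 2 - 36875/12 = -36851/12 ≈ -3070.9)
sqrt(w + A) = sqrt(-36851/12 - 281) = sqrt(-40223/12) = I*sqrt(120669)/6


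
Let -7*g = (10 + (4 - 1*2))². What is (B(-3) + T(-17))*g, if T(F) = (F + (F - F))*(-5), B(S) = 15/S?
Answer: -11520/7 ≈ -1645.7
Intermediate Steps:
g = -144/7 (g = -(10 + (4 - 1*2))²/7 = -(10 + (4 - 2))²/7 = -(10 + 2)²/7 = -⅐*12² = -⅐*144 = -144/7 ≈ -20.571)
T(F) = -5*F (T(F) = (F + 0)*(-5) = F*(-5) = -5*F)
(B(-3) + T(-17))*g = (15/(-3) - 5*(-17))*(-144/7) = (15*(-⅓) + 85)*(-144/7) = (-5 + 85)*(-144/7) = 80*(-144/7) = -11520/7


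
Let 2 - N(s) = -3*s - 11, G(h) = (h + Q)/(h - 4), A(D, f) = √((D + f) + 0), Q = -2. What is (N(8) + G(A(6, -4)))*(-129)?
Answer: -33798/7 + 129*√2/7 ≈ -4802.2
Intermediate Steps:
A(D, f) = √(D + f)
G(h) = (-2 + h)/(-4 + h) (G(h) = (h - 2)/(h - 4) = (-2 + h)/(-4 + h))
N(s) = 13 + 3*s (N(s) = 2 - (-3*s - 11) = 2 - (-11 - 3*s) = 2 + (11 + 3*s) = 13 + 3*s)
(N(8) + G(A(6, -4)))*(-129) = ((13 + 3*8) + (-2 + √(6 - 4))/(-4 + √(6 - 4)))*(-129) = ((13 + 24) + (-2 + √2)/(-4 + √2))*(-129) = (37 + (-2 + √2)/(-4 + √2))*(-129) = -4773 - 129*(-2 + √2)/(-4 + √2)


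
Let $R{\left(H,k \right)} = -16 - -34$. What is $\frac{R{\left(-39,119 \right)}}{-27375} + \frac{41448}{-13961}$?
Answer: $- \frac{378296766}{127394125} \approx -2.9695$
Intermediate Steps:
$R{\left(H,k \right)} = 18$ ($R{\left(H,k \right)} = -16 + 34 = 18$)
$\frac{R{\left(-39,119 \right)}}{-27375} + \frac{41448}{-13961} = \frac{18}{-27375} + \frac{41448}{-13961} = 18 \left(- \frac{1}{27375}\right) + 41448 \left(- \frac{1}{13961}\right) = - \frac{6}{9125} - \frac{41448}{13961} = - \frac{378296766}{127394125}$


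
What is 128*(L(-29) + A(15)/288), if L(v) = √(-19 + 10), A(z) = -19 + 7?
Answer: -16/3 + 384*I ≈ -5.3333 + 384.0*I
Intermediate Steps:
A(z) = -12
L(v) = 3*I (L(v) = √(-9) = 3*I)
128*(L(-29) + A(15)/288) = 128*(3*I - 12/288) = 128*(3*I - 12*1/288) = 128*(3*I - 1/24) = 128*(-1/24 + 3*I) = -16/3 + 384*I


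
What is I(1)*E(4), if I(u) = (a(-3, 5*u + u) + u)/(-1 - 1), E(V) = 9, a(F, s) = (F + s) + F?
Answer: -9/2 ≈ -4.5000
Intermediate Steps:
a(F, s) = s + 2*F
I(u) = 3 - 7*u/2 (I(u) = (((5*u + u) + 2*(-3)) + u)/(-1 - 1) = ((6*u - 6) + u)/(-2) = ((-6 + 6*u) + u)*(-½) = (-6 + 7*u)*(-½) = 3 - 7*u/2)
I(1)*E(4) = (3 - 7/2*1)*9 = (3 - 7/2)*9 = -½*9 = -9/2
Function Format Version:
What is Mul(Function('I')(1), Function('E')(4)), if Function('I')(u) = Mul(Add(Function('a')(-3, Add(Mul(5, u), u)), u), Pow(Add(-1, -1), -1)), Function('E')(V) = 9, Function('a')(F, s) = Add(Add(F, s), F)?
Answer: Rational(-9, 2) ≈ -4.5000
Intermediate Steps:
Function('a')(F, s) = Add(s, Mul(2, F))
Function('I')(u) = Add(3, Mul(Rational(-7, 2), u)) (Function('I')(u) = Mul(Add(Add(Add(Mul(5, u), u), Mul(2, -3)), u), Pow(Add(-1, -1), -1)) = Mul(Add(Add(Mul(6, u), -6), u), Pow(-2, -1)) = Mul(Add(Add(-6, Mul(6, u)), u), Rational(-1, 2)) = Mul(Add(-6, Mul(7, u)), Rational(-1, 2)) = Add(3, Mul(Rational(-7, 2), u)))
Mul(Function('I')(1), Function('E')(4)) = Mul(Add(3, Mul(Rational(-7, 2), 1)), 9) = Mul(Add(3, Rational(-7, 2)), 9) = Mul(Rational(-1, 2), 9) = Rational(-9, 2)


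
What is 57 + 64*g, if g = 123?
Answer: 7929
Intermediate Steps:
57 + 64*g = 57 + 64*123 = 57 + 7872 = 7929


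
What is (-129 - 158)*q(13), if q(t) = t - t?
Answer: 0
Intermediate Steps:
q(t) = 0
(-129 - 158)*q(13) = (-129 - 158)*0 = -287*0 = 0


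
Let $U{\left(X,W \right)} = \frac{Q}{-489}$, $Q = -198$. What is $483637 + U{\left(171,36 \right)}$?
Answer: $\frac{78832897}{163} \approx 4.8364 \cdot 10^{5}$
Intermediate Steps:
$U{\left(X,W \right)} = \frac{66}{163}$ ($U{\left(X,W \right)} = - \frac{198}{-489} = \left(-198\right) \left(- \frac{1}{489}\right) = \frac{66}{163}$)
$483637 + U{\left(171,36 \right)} = 483637 + \frac{66}{163} = \frac{78832897}{163}$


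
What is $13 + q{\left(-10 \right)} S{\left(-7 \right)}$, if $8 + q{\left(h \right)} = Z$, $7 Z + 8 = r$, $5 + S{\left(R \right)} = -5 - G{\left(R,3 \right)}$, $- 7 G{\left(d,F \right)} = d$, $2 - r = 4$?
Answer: $\frac{817}{7} \approx 116.71$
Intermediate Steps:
$r = -2$ ($r = 2 - 4 = -2$)
$G{\left(d,F \right)} = - \frac{d}{7}$
$S{\left(R \right)} = -10 + \frac{R}{7}$ ($S{\left(R \right)} = -5 - \left(5 - \frac{R}{7}\right) = -5 + \left(-5 + \frac{R}{7}\right) = -10 + \frac{R}{7}$)
$Z = - \frac{10}{7}$ ($Z = - \frac{8}{7} + \frac{1}{7} \left(-2\right) = - \frac{8}{7} - \frac{2}{7} = - \frac{10}{7} \approx -1.4286$)
$q{\left(h \right)} = - \frac{66}{7}$ ($q{\left(h \right)} = -8 - \frac{10}{7} = - \frac{66}{7}$)
$13 + q{\left(-10 \right)} S{\left(-7 \right)} = 13 - \frac{66 \left(-10 + \frac{1}{7} \left(-7\right)\right)}{7} = 13 - \frac{66 \left(-10 - 1\right)}{7} = 13 - - \frac{726}{7} = 13 + \frac{726}{7} = \frac{817}{7}$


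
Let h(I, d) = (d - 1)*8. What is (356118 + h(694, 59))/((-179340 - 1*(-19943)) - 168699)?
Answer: -178291/164048 ≈ -1.0868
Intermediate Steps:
h(I, d) = -8 + 8*d (h(I, d) = (-1 + d)*8 = -8 + 8*d)
(356118 + h(694, 59))/((-179340 - 1*(-19943)) - 168699) = (356118 + (-8 + 8*59))/((-179340 - 1*(-19943)) - 168699) = (356118 + (-8 + 472))/((-179340 + 19943) - 168699) = (356118 + 464)/(-159397 - 168699) = 356582/(-328096) = 356582*(-1/328096) = -178291/164048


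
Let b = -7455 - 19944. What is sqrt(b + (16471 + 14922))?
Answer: sqrt(3994) ≈ 63.198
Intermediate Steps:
b = -27399
sqrt(b + (16471 + 14922)) = sqrt(-27399 + (16471 + 14922)) = sqrt(-27399 + 31393) = sqrt(3994)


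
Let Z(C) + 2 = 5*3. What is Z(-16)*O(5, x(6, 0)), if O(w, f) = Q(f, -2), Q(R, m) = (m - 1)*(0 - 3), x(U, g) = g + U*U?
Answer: 117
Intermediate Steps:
Z(C) = 13 (Z(C) = -2 + 5*3 = -2 + 15 = 13)
x(U, g) = g + U**2
Q(R, m) = 3 - 3*m (Q(R, m) = (-1 + m)*(-3) = 3 - 3*m)
O(w, f) = 9 (O(w, f) = 3 - 3*(-2) = 3 + 6 = 9)
Z(-16)*O(5, x(6, 0)) = 13*9 = 117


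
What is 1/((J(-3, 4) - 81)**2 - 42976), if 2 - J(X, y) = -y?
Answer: -1/37351 ≈ -2.6773e-5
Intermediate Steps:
J(X, y) = 2 + y (J(X, y) = 2 - (-1)*y = 2 + y)
1/((J(-3, 4) - 81)**2 - 42976) = 1/(((2 + 4) - 81)**2 - 42976) = 1/((6 - 81)**2 - 42976) = 1/((-75)**2 - 42976) = 1/(5625 - 42976) = 1/(-37351) = -1/37351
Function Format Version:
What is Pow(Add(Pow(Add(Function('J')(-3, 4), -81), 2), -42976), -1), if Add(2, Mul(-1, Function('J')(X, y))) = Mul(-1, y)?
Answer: Rational(-1, 37351) ≈ -2.6773e-5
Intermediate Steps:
Function('J')(X, y) = Add(2, y) (Function('J')(X, y) = Add(2, Mul(-1, Mul(-1, y))) = Add(2, y))
Pow(Add(Pow(Add(Function('J')(-3, 4), -81), 2), -42976), -1) = Pow(Add(Pow(Add(Add(2, 4), -81), 2), -42976), -1) = Pow(Add(Pow(Add(6, -81), 2), -42976), -1) = Pow(Add(Pow(-75, 2), -42976), -1) = Pow(Add(5625, -42976), -1) = Pow(-37351, -1) = Rational(-1, 37351)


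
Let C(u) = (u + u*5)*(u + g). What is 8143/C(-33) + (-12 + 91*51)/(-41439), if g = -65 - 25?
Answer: 74901037/336401802 ≈ 0.22265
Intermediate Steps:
g = -90
C(u) = 6*u*(-90 + u) (C(u) = (u + u*5)*(u - 90) = (u + 5*u)*(-90 + u) = (6*u)*(-90 + u) = 6*u*(-90 + u))
8143/C(-33) + (-12 + 91*51)/(-41439) = 8143/((6*(-33)*(-90 - 33))) + (-12 + 91*51)/(-41439) = 8143/((6*(-33)*(-123))) + (-12 + 4641)*(-1/41439) = 8143/24354 + 4629*(-1/41439) = 8143*(1/24354) - 1543/13813 = 8143/24354 - 1543/13813 = 74901037/336401802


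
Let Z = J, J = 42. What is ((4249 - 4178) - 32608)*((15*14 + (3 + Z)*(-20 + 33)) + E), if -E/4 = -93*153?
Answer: -1877742807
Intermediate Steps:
Z = 42
E = 56916 (E = -(-372)*153 = -4*(-14229) = 56916)
((4249 - 4178) - 32608)*((15*14 + (3 + Z)*(-20 + 33)) + E) = ((4249 - 4178) - 32608)*((15*14 + (3 + 42)*(-20 + 33)) + 56916) = (71 - 32608)*((210 + 45*13) + 56916) = -32537*((210 + 585) + 56916) = -32537*(795 + 56916) = -32537*57711 = -1877742807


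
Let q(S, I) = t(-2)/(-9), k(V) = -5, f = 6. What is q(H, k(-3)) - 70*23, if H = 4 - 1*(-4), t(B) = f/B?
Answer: -4829/3 ≈ -1609.7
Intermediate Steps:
t(B) = 6/B
H = 8 (H = 4 + 4 = 8)
q(S, I) = ⅓ (q(S, I) = (6/(-2))/(-9) = (6*(-½))*(-⅑) = -3*(-⅑) = ⅓)
q(H, k(-3)) - 70*23 = ⅓ - 70*23 = ⅓ - 1610 = -4829/3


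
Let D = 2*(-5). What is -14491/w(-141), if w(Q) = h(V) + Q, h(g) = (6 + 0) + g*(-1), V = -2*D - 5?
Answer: 14491/150 ≈ 96.607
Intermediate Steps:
D = -10
V = 15 (V = -2*(-10) - 5 = 20 - 5 = 15)
h(g) = 6 - g
w(Q) = -9 + Q (w(Q) = (6 - 1*15) + Q = (6 - 15) + Q = -9 + Q)
-14491/w(-141) = -14491/(-9 - 141) = -14491/(-150) = -14491*(-1/150) = 14491/150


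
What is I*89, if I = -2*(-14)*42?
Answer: 104664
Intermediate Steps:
I = 1176 (I = 28*42 = 1176)
I*89 = 1176*89 = 104664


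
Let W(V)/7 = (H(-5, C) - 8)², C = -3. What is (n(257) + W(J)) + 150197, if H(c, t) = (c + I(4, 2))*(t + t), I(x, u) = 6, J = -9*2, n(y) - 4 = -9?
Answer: 151564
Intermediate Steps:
n(y) = -5 (n(y) = 4 - 9 = -5)
J = -18
H(c, t) = 2*t*(6 + c) (H(c, t) = (c + 6)*(t + t) = (6 + c)*(2*t) = 2*t*(6 + c))
W(V) = 1372 (W(V) = 7*(2*(-3)*(6 - 5) - 8)² = 7*(2*(-3)*1 - 8)² = 7*(-6 - 8)² = 7*(-14)² = 7*196 = 1372)
(n(257) + W(J)) + 150197 = (-5 + 1372) + 150197 = 1367 + 150197 = 151564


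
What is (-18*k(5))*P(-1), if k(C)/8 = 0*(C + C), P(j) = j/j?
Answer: 0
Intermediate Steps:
P(j) = 1
k(C) = 0 (k(C) = 8*(0*(C + C)) = 8*(0*(2*C)) = 8*0 = 0)
(-18*k(5))*P(-1) = -18*0*1 = 0*1 = 0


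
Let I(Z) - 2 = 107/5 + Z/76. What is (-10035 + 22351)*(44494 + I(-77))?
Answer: 52085062933/95 ≈ 5.4826e+8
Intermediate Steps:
I(Z) = 117/5 + Z/76 (I(Z) = 2 + (107/5 + Z/76) = 117/5 + Z/76)
(-10035 + 22351)*(44494 + I(-77)) = (-10035 + 22351)*(44494 + (117/5 + (1/76)*(-77))) = 12316*(44494 + (117/5 - 77/76)) = 12316*(44494 + 8507/380) = 12316*(16916227/380) = 52085062933/95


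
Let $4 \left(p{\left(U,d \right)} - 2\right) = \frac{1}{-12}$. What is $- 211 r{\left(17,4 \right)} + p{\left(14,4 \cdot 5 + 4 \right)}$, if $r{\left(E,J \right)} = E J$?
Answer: $- \frac{688609}{48} \approx -14346.0$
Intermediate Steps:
$p{\left(U,d \right)} = \frac{95}{48}$ ($p{\left(U,d \right)} = 2 + \frac{1}{4 \left(-12\right)} = 2 + \frac{1}{4} \left(- \frac{1}{12}\right) = 2 - \frac{1}{48} = \frac{95}{48}$)
$- 211 r{\left(17,4 \right)} + p{\left(14,4 \cdot 5 + 4 \right)} = - 211 \cdot 17 \cdot 4 + \frac{95}{48} = \left(-211\right) 68 + \frac{95}{48} = -14348 + \frac{95}{48} = - \frac{688609}{48}$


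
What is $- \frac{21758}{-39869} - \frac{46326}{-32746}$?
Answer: $\frac{182818483}{93253591} \approx 1.9604$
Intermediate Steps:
$- \frac{21758}{-39869} - \frac{46326}{-32746} = \left(-21758\right) \left(- \frac{1}{39869}\right) - - \frac{3309}{2339} = \frac{21758}{39869} + \frac{3309}{2339} = \frac{182818483}{93253591}$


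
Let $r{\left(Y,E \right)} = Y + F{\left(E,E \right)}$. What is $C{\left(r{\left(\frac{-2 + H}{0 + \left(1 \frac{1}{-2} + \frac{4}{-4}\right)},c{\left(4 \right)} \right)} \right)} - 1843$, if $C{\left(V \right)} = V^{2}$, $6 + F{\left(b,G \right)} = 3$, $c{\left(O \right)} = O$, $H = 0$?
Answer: $- \frac{16562}{9} \approx -1840.2$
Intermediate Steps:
$F{\left(b,G \right)} = -3$ ($F{\left(b,G \right)} = -6 + 3 = -3$)
$r{\left(Y,E \right)} = -3 + Y$ ($r{\left(Y,E \right)} = Y - 3 = -3 + Y$)
$C{\left(r{\left(\frac{-2 + H}{0 + \left(1 \frac{1}{-2} + \frac{4}{-4}\right)},c{\left(4 \right)} \right)} \right)} - 1843 = \left(-3 + \frac{-2 + 0}{0 + \left(1 \frac{1}{-2} + \frac{4}{-4}\right)}\right)^{2} - 1843 = \left(-3 - \frac{2}{0 + \left(1 \left(- \frac{1}{2}\right) + 4 \left(- \frac{1}{4}\right)\right)}\right)^{2} - 1843 = \left(-3 - \frac{2}{0 - \frac{3}{2}}\right)^{2} - 1843 = \left(-3 - \frac{2}{- \frac{3}{2}}\right)^{2} - 1843 = \left(-3 - - \frac{4}{3}\right)^{2} - 1843 = \left(-3 + \frac{4}{3}\right)^{2} - 1843 = \left(- \frac{5}{3}\right)^{2} - 1843 = \frac{25}{9} - 1843 = - \frac{16562}{9}$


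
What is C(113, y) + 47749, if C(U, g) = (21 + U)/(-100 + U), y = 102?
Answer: 620871/13 ≈ 47759.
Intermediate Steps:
C(U, g) = (21 + U)/(-100 + U)
C(113, y) + 47749 = (21 + 113)/(-100 + 113) + 47749 = 134/13 + 47749 = 620871/13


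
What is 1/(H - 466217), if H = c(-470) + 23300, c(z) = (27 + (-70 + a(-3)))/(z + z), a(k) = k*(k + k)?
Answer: -188/83268391 ≈ -2.2578e-6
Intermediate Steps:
a(k) = 2*k**2 (a(k) = k*(2*k) = 2*k**2)
c(z) = -25/(2*z) (c(z) = (27 + (-70 + 2*(-3)**2))/(z + z) = (27 + (-70 + 2*9))/((2*z)) = (27 + (-70 + 18))*(1/(2*z)) = (27 - 52)*(1/(2*z)) = -25/(2*z))
H = 4380405/188 (H = -25/2/(-470) + 23300 = -25/2*(-1/470) + 23300 = 5/188 + 23300 = 4380405/188 ≈ 23300.)
1/(H - 466217) = 1/(4380405/188 - 466217) = 1/(-83268391/188) = -188/83268391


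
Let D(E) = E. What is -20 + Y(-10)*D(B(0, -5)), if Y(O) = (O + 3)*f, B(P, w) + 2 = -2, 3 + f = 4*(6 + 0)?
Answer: 568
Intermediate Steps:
f = 21 (f = -3 + 4*(6 + 0) = -3 + 4*6 = -3 + 24 = 21)
B(P, w) = -4 (B(P, w) = -2 - 2 = -4)
Y(O) = 63 + 21*O (Y(O) = (O + 3)*21 = (3 + O)*21 = 63 + 21*O)
-20 + Y(-10)*D(B(0, -5)) = -20 + (63 + 21*(-10))*(-4) = -20 + (63 - 210)*(-4) = -20 - 147*(-4) = -20 + 588 = 568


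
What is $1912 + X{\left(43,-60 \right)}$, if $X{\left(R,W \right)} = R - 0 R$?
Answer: $1955$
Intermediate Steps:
$X{\left(R,W \right)} = R$ ($X{\left(R,W \right)} = R - 0 = R + 0 = R$)
$1912 + X{\left(43,-60 \right)} = 1912 + 43 = 1955$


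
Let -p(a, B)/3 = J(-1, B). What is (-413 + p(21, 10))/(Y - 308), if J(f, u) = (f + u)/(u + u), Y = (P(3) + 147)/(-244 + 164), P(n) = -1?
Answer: 16574/12393 ≈ 1.3374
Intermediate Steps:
Y = -73/40 (Y = (-1 + 147)/(-244 + 164) = 146/(-80) = 146*(-1/80) = -73/40 ≈ -1.8250)
J(f, u) = (f + u)/(2*u) (J(f, u) = (f + u)/((2*u)) = (f + u)*(1/(2*u)) = (f + u)/(2*u))
p(a, B) = -3*(-1 + B)/(2*B)
(-413 + p(21, 10))/(Y - 308) = (-413 + (3/2)*(1 - 1*10)/10)/(-73/40 - 308) = (-413 + (3/2)*(⅒)*(1 - 10))/(-12393/40) = (-413 + (3/2)*(⅒)*(-9))*(-40/12393) = (-413 - 27/20)*(-40/12393) = -8287/20*(-40/12393) = 16574/12393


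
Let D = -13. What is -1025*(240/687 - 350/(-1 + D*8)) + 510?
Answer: -2242880/687 ≈ -3264.7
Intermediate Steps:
-1025*(240/687 - 350/(-1 + D*8)) + 510 = -1025*(240/687 - 350/(-1 - 13*8)) + 510 = -1025*(240*(1/687) - 350/(-1 - 104)) + 510 = -1025*(80/229 - 350/(-105)) + 510 = -1025*(80/229 - 350*(-1/105)) + 510 = -1025*(80/229 + 10/3) + 510 = -1025*2530/687 + 510 = -2593250/687 + 510 = -2242880/687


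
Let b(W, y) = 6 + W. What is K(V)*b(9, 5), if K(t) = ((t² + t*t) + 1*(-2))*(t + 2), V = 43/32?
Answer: 1324125/16384 ≈ 80.818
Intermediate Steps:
V = 43/32 (V = 43*(1/32) = 43/32 ≈ 1.3438)
K(t) = (-2 + 2*t²)*(2 + t) (K(t) = ((t² + t²) - 2)*(2 + t) = (2*t² - 2)*(2 + t) = (-2 + 2*t²)*(2 + t))
K(V)*b(9, 5) = (-4 - 2*43/32 + 2*(43/32)³ + 4*(43/32)²)*(6 + 9) = (-4 - 43/16 + 2*(79507/32768) + 4*(1849/1024))*15 = (-4 - 43/16 + 79507/16384 + 1849/256)*15 = (88275/16384)*15 = 1324125/16384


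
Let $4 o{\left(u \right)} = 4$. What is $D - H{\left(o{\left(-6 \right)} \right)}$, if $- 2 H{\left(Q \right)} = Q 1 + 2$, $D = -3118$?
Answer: $- \frac{6233}{2} \approx -3116.5$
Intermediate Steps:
$o{\left(u \right)} = 1$ ($o{\left(u \right)} = \frac{1}{4} \cdot 4 = 1$)
$H{\left(Q \right)} = -1 - \frac{Q}{2}$ ($H{\left(Q \right)} = - \frac{Q 1 + 2}{2} = - \frac{Q + 2}{2} = - \frac{2 + Q}{2} = -1 - \frac{Q}{2}$)
$D - H{\left(o{\left(-6 \right)} \right)} = -3118 - \left(-1 - \frac{1}{2}\right) = -3118 - - \frac{3}{2} = -3118 + \frac{3}{2} = - \frac{6233}{2}$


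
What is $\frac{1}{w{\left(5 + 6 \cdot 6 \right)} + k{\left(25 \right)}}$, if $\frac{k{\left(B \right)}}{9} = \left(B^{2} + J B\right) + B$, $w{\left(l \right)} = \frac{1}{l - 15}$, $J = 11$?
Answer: $\frac{26}{216451} \approx 0.00012012$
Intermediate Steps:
$w{\left(l \right)} = \frac{1}{-15 + l}$
$k{\left(B \right)} = 9 B^{2} + 108 B$ ($k{\left(B \right)} = 9 \left(\left(B^{2} + 11 B\right) + B\right) = 9 \left(B^{2} + 12 B\right) = 9 B^{2} + 108 B$)
$\frac{1}{w{\left(5 + 6 \cdot 6 \right)} + k{\left(25 \right)}} = \frac{1}{\frac{1}{-15 + \left(5 + 6 \cdot 6\right)} + 9 \cdot 25 \left(12 + 25\right)} = \frac{1}{\frac{1}{-15 + \left(5 + 36\right)} + 9 \cdot 25 \cdot 37} = \frac{1}{\frac{1}{-15 + 41} + 8325} = \frac{1}{\frac{1}{26} + 8325} = \frac{1}{\frac{216451}{26}} = \frac{26}{216451}$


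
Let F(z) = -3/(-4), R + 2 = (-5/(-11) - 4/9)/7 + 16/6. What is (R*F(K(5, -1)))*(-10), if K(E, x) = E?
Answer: -2315/462 ≈ -5.0108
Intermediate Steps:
R = 463/693 (R = -2 + ((-5/(-11) - 4/9)/7 + 16/6) = -2 + ((-5*(-1/11) - 4*⅑)*(⅐) + 16*(⅙)) = -2 + ((5/11 - 4/9)*(⅐) + 8/3) = -2 + ((1/99)*(⅐) + 8/3) = -2 + (1/693 + 8/3) = -2 + 1849/693 = 463/693 ≈ 0.66811)
F(z) = ¾ (F(z) = -3*(-¼) = ¾)
(R*F(K(5, -1)))*(-10) = ((463/693)*(¾))*(-10) = (463/924)*(-10) = -2315/462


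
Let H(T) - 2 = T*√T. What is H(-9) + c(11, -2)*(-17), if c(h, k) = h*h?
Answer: -2055 - 27*I ≈ -2055.0 - 27.0*I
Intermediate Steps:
H(T) = 2 + T^(3/2) (H(T) = 2 + T*√T = 2 + T^(3/2))
c(h, k) = h²
H(-9) + c(11, -2)*(-17) = (2 + (-9)^(3/2)) + 11²*(-17) = (2 - 27*I) + 121*(-17) = (2 - 27*I) - 2057 = -2055 - 27*I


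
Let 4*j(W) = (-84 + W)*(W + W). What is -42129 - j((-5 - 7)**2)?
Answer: -46449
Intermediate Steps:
j(W) = W*(-84 + W)/2 (j(W) = ((-84 + W)*(W + W))/4 = ((-84 + W)*(2*W))/4 = (2*W*(-84 + W))/4 = W*(-84 + W)/2)
-42129 - j((-5 - 7)**2) = -42129 - (-5 - 7)**2*(-84 + (-5 - 7)**2)/2 = -42129 - (-12)**2*(-84 + (-12)**2)/2 = -42129 - 144*(-84 + 144)/2 = -42129 - 144*60/2 = -42129 - 1*4320 = -42129 - 4320 = -46449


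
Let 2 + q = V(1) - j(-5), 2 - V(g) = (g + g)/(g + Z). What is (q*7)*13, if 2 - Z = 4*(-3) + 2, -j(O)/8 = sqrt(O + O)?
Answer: -14 + 728*I*sqrt(10) ≈ -14.0 + 2302.1*I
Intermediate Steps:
j(O) = -8*sqrt(2)*sqrt(O) (j(O) = -8*sqrt(O + O) = -8*sqrt(2)*sqrt(O))
Z = 12 (Z = 2 - (4*(-3) + 2) = 2 - (-12 + 2) = 2 - 1*(-10) = 2 + 10 = 12)
V(g) = 2 - 2*g/(12 + g) (V(g) = 2 - (g + g)/(g + 12) = 2 - 2*g/(12 + g))
q = -2/13 + 8*I*sqrt(10) (q = -2 + (24/(12 + 1) - (-8)*sqrt(2)*sqrt(-5)) = -2 + (24/13 - (-8)*sqrt(2)*I*sqrt(5)) = -2 + (24*(1/13) - (-8)*I*sqrt(10)) = -2 + (24/13 + 8*I*sqrt(10)) = -2/13 + 8*I*sqrt(10) ≈ -0.15385 + 25.298*I)
(q*7)*13 = ((-2/13 + 8*I*sqrt(10))*7)*13 = (-14/13 + 56*I*sqrt(10))*13 = -14 + 728*I*sqrt(10)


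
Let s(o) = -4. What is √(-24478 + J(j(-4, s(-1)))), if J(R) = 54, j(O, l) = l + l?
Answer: 2*I*√6106 ≈ 156.28*I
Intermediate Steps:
j(O, l) = 2*l
√(-24478 + J(j(-4, s(-1)))) = √(-24478 + 54) = √(-24424) = 2*I*√6106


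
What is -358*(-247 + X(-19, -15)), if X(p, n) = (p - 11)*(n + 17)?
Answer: 109906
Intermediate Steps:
X(p, n) = (-11 + p)*(17 + n)
-358*(-247 + X(-19, -15)) = -358*(-247 + (-187 - 11*(-15) + 17*(-19) - 15*(-19))) = -358*(-247 + (-187 + 165 - 323 + 285)) = -358*(-247 - 60) = -358*(-307) = 109906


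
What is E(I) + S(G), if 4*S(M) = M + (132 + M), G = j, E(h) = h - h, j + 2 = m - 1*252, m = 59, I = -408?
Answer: -129/2 ≈ -64.500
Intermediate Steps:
j = -195 (j = -2 + (59 - 1*252) = -2 + (59 - 252) = -2 - 193 = -195)
E(h) = 0
G = -195
S(M) = 33 + M/2 (S(M) = (M + (132 + M))/4 = (132 + 2*M)/4 = 33 + M/2)
E(I) + S(G) = 0 + (33 + (½)*(-195)) = 0 + (33 - 195/2) = 0 - 129/2 = -129/2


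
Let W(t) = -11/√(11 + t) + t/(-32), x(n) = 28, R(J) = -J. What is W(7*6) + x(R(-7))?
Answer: 427/16 - 11*√53/53 ≈ 25.177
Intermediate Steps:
W(t) = -11/√(11 + t) - t/32 (W(t) = -11/√(11 + t) + t*(-1/32) = -11/√(11 + t) - t/32)
W(7*6) + x(R(-7)) = (-11/√(11 + 7*6) - 7*6/32) + 28 = (-11/√(11 + 42) - 1/32*42) + 28 = (-11*√53/53 - 21/16) + 28 = (-21/16 - 11*√53/53) + 28 = 427/16 - 11*√53/53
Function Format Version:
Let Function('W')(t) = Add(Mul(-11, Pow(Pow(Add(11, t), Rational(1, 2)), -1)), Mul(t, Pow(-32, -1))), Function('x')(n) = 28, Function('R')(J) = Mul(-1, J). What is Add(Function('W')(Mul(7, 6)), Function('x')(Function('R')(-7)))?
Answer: Add(Rational(427, 16), Mul(Rational(-11, 53), Pow(53, Rational(1, 2)))) ≈ 25.177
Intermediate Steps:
Function('W')(t) = Add(Mul(-11, Pow(Add(11, t), Rational(-1, 2))), Mul(Rational(-1, 32), t)) (Function('W')(t) = Add(Mul(-11, Pow(Add(11, t), Rational(-1, 2))), Mul(t, Rational(-1, 32))) = Add(Mul(-11, Pow(Add(11, t), Rational(-1, 2))), Mul(Rational(-1, 32), t)))
Add(Function('W')(Mul(7, 6)), Function('x')(Function('R')(-7))) = Add(Add(Mul(-11, Pow(Add(11, Mul(7, 6)), Rational(-1, 2))), Mul(Rational(-1, 32), Mul(7, 6))), 28) = Add(Add(Mul(-11, Pow(Add(11, 42), Rational(-1, 2))), Mul(Rational(-1, 32), 42)), 28) = Add(Add(Mul(-11, Pow(53, Rational(-1, 2))), Rational(-21, 16)), 28) = Add(Add(Mul(-11, Mul(Rational(1, 53), Pow(53, Rational(1, 2)))), Rational(-21, 16)), 28) = Add(Add(Mul(Rational(-11, 53), Pow(53, Rational(1, 2))), Rational(-21, 16)), 28) = Add(Add(Rational(-21, 16), Mul(Rational(-11, 53), Pow(53, Rational(1, 2)))), 28) = Add(Rational(427, 16), Mul(Rational(-11, 53), Pow(53, Rational(1, 2))))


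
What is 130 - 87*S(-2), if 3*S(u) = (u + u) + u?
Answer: 304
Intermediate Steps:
S(u) = u (S(u) = ((u + u) + u)/3 = (2*u + u)/3 = (3*u)/3 = u)
130 - 87*S(-2) = 130 - 87*(-2) = 130 + 174 = 304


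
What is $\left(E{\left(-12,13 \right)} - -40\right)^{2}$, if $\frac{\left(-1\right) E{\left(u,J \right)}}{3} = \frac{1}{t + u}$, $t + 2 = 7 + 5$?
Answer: $\frac{6889}{4} \approx 1722.3$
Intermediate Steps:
$t = 10$ ($t = -2 + \left(7 + 5\right) = -2 + 12 = 10$)
$E{\left(u,J \right)} = - \frac{3}{10 + u}$
$\left(E{\left(-12,13 \right)} - -40\right)^{2} = \left(- \frac{3}{10 - 12} - -40\right)^{2} = \left(- \frac{3}{-2} + 40\right)^{2} = \left(\left(-3\right) \left(- \frac{1}{2}\right) + 40\right)^{2} = \left(\frac{3}{2} + 40\right)^{2} = \left(\frac{83}{2}\right)^{2} = \frac{6889}{4}$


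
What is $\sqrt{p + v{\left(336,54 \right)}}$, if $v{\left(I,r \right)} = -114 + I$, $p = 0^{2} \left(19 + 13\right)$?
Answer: $\sqrt{222} \approx 14.9$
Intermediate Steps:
$p = 0$ ($p = 0 \cdot 32 = 0$)
$\sqrt{p + v{\left(336,54 \right)}} = \sqrt{0 + \left(-114 + 336\right)} = \sqrt{0 + 222} = \sqrt{222}$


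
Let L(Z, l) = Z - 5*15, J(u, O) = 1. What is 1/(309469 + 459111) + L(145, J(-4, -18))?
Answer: 53800601/768580 ≈ 70.000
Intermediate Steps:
L(Z, l) = -75 + Z (L(Z, l) = Z - 75 = -75 + Z)
1/(309469 + 459111) + L(145, J(-4, -18)) = 1/(309469 + 459111) + (-75 + 145) = 1/768580 + 70 = 53800601/768580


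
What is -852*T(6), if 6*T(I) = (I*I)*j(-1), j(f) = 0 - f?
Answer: -5112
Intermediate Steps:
j(f) = -f
T(I) = I²/6 (T(I) = ((I*I)*(-1*(-1)))/6 = (I²*1)/6 = I²/6)
-852*T(6) = -852*(⅙)*6² = -852*(⅙)*36 = -852*6 = -1*5112 = -5112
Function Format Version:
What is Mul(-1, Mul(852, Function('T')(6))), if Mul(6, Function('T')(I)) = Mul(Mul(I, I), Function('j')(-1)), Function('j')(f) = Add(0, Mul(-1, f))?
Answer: -5112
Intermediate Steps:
Function('j')(f) = Mul(-1, f)
Function('T')(I) = Mul(Rational(1, 6), Pow(I, 2)) (Function('T')(I) = Mul(Rational(1, 6), Mul(Mul(I, I), Mul(-1, -1))) = Mul(Rational(1, 6), Mul(Pow(I, 2), 1)) = Mul(Rational(1, 6), Pow(I, 2)))
Mul(-1, Mul(852, Function('T')(6))) = Mul(-1, Mul(852, Mul(Rational(1, 6), Pow(6, 2)))) = Mul(-1, Mul(852, Mul(Rational(1, 6), 36))) = Mul(-1, Mul(852, 6)) = Mul(-1, 5112) = -5112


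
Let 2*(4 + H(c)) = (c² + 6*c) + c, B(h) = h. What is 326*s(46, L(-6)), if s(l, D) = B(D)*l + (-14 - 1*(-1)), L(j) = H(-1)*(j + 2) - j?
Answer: 505626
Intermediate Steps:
H(c) = -4 + c²/2 + 7*c/2 (H(c) = -4 + ((c² + 6*c) + c)/2 = -4 + (c² + 7*c)/2 = -4 + (c²/2 + 7*c/2) = -4 + c²/2 + 7*c/2)
L(j) = -14 - 8*j (L(j) = (-4 + (½)*(-1)² + (7/2)*(-1))*(j + 2) - j = (-4 + (½)*1 - 7/2)*(2 + j) - j = (-4 + ½ - 7/2)*(2 + j) - j = -7*(2 + j) - j = (-14 - 7*j) - j = -14 - 8*j)
s(l, D) = -13 + D*l (s(l, D) = D*l + (-14 - 1*(-1)) = D*l + (-14 + 1) = D*l - 13 = -13 + D*l)
326*s(46, L(-6)) = 326*(-13 + (-14 - 8*(-6))*46) = 326*(-13 + (-14 + 48)*46) = 326*(-13 + 34*46) = 326*(-13 + 1564) = 326*1551 = 505626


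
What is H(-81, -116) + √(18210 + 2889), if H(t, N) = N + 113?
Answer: -3 + √21099 ≈ 142.25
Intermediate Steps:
H(t, N) = 113 + N
H(-81, -116) + √(18210 + 2889) = (113 - 116) + √(18210 + 2889) = -3 + √21099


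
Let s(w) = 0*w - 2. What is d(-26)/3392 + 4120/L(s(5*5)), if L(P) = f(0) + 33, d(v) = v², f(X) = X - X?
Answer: 3499337/27984 ≈ 125.05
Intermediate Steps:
f(X) = 0
s(w) = -2 (s(w) = 0 - 2 = -2)
L(P) = 33 (L(P) = 0 + 33 = 33)
d(-26)/3392 + 4120/L(s(5*5)) = (-26)²/3392 + 4120/33 = 676*(1/3392) + 4120*(1/33) = 169/848 + 4120/33 = 3499337/27984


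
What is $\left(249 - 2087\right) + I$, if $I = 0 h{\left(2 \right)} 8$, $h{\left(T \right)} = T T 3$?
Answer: $-1838$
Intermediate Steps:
$h{\left(T \right)} = 3 T^{2}$ ($h{\left(T \right)} = T^{2} \cdot 3 = 3 T^{2}$)
$I = 0$ ($I = 0 \cdot 3 \cdot 2^{2} \cdot 8 = 0 \cdot 3 \cdot 4 \cdot 8 = 0 \cdot 12 \cdot 8 = 0 \cdot 8 = 0$)
$\left(249 - 2087\right) + I = \left(249 - 2087\right) + 0 = -1838 + 0 = -1838$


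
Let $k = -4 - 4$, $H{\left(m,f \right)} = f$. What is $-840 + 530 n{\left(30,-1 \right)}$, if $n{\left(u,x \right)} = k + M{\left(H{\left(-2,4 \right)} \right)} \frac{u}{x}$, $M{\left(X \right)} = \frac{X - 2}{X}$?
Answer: $-13030$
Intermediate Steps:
$k = -8$ ($k = -4 - 4 = -8$)
$M{\left(X \right)} = \frac{-2 + X}{X}$
$n{\left(u,x \right)} = -8 + \frac{u}{2 x}$ ($n{\left(u,x \right)} = -8 + \frac{-2 + 4}{4} \frac{u}{x} = -8 + \frac{1}{4} \cdot 2 \frac{u}{x} = -8 + \frac{u \frac{1}{x}}{2} = -8 + \frac{u}{2 x}$)
$-840 + 530 n{\left(30,-1 \right)} = -840 + 530 \left(-8 + \frac{1}{2} \cdot 30 \frac{1}{-1}\right) = -840 + 530 \left(-8 + \frac{1}{2} \cdot 30 \left(-1\right)\right) = -840 + 530 \left(-8 - 15\right) = -840 + 530 \left(-23\right) = -840 - 12190 = -13030$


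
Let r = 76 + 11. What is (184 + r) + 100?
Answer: 371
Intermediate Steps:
r = 87
(184 + r) + 100 = (184 + 87) + 100 = 271 + 100 = 371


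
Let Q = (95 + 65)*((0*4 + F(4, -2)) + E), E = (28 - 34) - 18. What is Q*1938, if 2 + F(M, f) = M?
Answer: -6821760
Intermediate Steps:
F(M, f) = -2 + M
E = -24 (E = -6 - 18 = -24)
Q = -3520 (Q = (95 + 65)*((0*4 + (-2 + 4)) - 24) = 160*((0 + 2) - 24) = 160*(2 - 24) = 160*(-22) = -3520)
Q*1938 = -3520*1938 = -6821760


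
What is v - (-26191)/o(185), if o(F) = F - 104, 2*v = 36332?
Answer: 1497637/81 ≈ 18489.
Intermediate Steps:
v = 18166 (v = (½)*36332 = 18166)
o(F) = -104 + F
v - (-26191)/o(185) = 18166 - (-26191)/(-104 + 185) = 18166 - (-26191)/81 = 18166 - 1*(-26191/81) = 18166 + 26191/81 = 1497637/81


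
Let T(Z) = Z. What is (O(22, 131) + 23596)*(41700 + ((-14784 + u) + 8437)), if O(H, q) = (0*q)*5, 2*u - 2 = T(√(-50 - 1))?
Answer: 834212984 + 11798*I*√51 ≈ 8.3421e+8 + 84255.0*I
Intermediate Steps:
u = 1 + I*√51/2 (u = 1 + √(-50 - 1)/2 = 1 + √(-51)/2 = 1 + (I*√51)/2 = 1 + I*√51/2 ≈ 1.0 + 3.5707*I)
O(H, q) = 0 (O(H, q) = 0*5 = 0)
(O(22, 131) + 23596)*(41700 + ((-14784 + u) + 8437)) = (0 + 23596)*(41700 + ((-14784 + (1 + I*√51/2)) + 8437)) = 23596*(41700 + ((-14783 + I*√51/2) + 8437)) = 23596*(41700 + (-6346 + I*√51/2)) = 23596*(35354 + I*√51/2) = 834212984 + 11798*I*√51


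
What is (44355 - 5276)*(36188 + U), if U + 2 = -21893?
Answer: 558556147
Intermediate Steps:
U = -21895 (U = -2 - 21893 = -21895)
(44355 - 5276)*(36188 + U) = (44355 - 5276)*(36188 - 21895) = 39079*14293 = 558556147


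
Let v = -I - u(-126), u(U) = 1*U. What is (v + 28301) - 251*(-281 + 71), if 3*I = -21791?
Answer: 265202/3 ≈ 88401.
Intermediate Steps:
u(U) = U
I = -21791/3 (I = (⅓)*(-21791) = -21791/3 ≈ -7263.7)
v = 22169/3 (v = -1*(-21791/3) - 1*(-126) = 21791/3 + 126 = 22169/3 ≈ 7389.7)
(v + 28301) - 251*(-281 + 71) = (22169/3 + 28301) - 251*(-281 + 71) = 107072/3 - 251*(-210) = 107072/3 + 52710 = 265202/3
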